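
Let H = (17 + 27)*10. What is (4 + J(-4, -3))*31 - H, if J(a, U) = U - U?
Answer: -316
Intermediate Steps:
J(a, U) = 0
H = 440 (H = 44*10 = 440)
(4 + J(-4, -3))*31 - H = (4 + 0)*31 - 1*440 = 4*31 - 440 = 124 - 440 = -316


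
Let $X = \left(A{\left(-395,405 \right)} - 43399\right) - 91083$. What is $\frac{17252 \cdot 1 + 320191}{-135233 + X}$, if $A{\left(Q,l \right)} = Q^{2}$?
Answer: $- \frac{337443}{113690} \approx -2.9681$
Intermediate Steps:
$X = 21543$ ($X = \left(\left(-395\right)^{2} - 43399\right) - 91083 = \left(156025 - 43399\right) - 91083 = 112626 - 91083 = 21543$)
$\frac{17252 \cdot 1 + 320191}{-135233 + X} = \frac{17252 \cdot 1 + 320191}{-135233 + 21543} = \frac{17252 + 320191}{-113690} = 337443 \left(- \frac{1}{113690}\right) = - \frac{337443}{113690}$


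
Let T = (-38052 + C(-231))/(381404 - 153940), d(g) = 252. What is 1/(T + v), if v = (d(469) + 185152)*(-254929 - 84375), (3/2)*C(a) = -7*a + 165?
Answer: -28433/1788672228899936 ≈ -1.5896e-11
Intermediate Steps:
C(a) = 110 - 14*a/3 (C(a) = 2*(-7*a + 165)/3 = 2*(165 - 7*a)/3 = 110 - 14*a/3)
v = -62908318816 (v = (252 + 185152)*(-254929 - 84375) = 185404*(-339304) = -62908318816)
T = -4608/28433 (T = (-38052 + (110 - 14/3*(-231)))/(381404 - 153940) = (-38052 + (110 + 1078))/227464 = (-38052 + 1188)*(1/227464) = -36864*1/227464 = -4608/28433 ≈ -0.16207)
1/(T + v) = 1/(-4608/28433 - 62908318816) = 1/(-1788672228899936/28433) = -28433/1788672228899936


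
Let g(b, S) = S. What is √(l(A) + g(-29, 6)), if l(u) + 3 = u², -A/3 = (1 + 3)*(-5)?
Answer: √3603 ≈ 60.025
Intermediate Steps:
A = 60 (A = -3*(1 + 3)*(-5) = -12*(-5) = -3*(-20) = 60)
l(u) = -3 + u²
√(l(A) + g(-29, 6)) = √((-3 + 60²) + 6) = √((-3 + 3600) + 6) = √(3597 + 6) = √3603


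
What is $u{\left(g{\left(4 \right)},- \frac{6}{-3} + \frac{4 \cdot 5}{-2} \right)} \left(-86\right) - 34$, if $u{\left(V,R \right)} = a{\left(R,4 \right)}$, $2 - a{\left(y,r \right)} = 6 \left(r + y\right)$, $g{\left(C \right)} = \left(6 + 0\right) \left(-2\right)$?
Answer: $-2270$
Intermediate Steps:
$g{\left(C \right)} = -12$ ($g{\left(C \right)} = 6 \left(-2\right) = -12$)
$a{\left(y,r \right)} = 2 - 6 r - 6 y$ ($a{\left(y,r \right)} = 2 - 6 \left(r + y\right) = 2 - \left(6 r + 6 y\right) = 2 - 6 r - 6 y$)
$u{\left(V,R \right)} = -22 - 6 R$ ($u{\left(V,R \right)} = 2 - 24 - 6 R = -22 - 6 R$)
$u{\left(g{\left(4 \right)},- \frac{6}{-3} + \frac{4 \cdot 5}{-2} \right)} \left(-86\right) - 34 = \left(-22 - 6 \left(- \frac{6}{-3} + \frac{4 \cdot 5}{-2}\right)\right) \left(-86\right) - 34 = \left(-22 - 6 \left(\left(-6\right) \left(- \frac{1}{3}\right) + 20 \left(- \frac{1}{2}\right)\right)\right) \left(-86\right) - 34 = \left(-22 - 6 \left(2 - 10\right)\right) \left(-86\right) - 34 = \left(-22 - -48\right) \left(-86\right) - 34 = \left(-22 + 48\right) \left(-86\right) - 34 = 26 \left(-86\right) - 34 = -2236 - 34 = -2270$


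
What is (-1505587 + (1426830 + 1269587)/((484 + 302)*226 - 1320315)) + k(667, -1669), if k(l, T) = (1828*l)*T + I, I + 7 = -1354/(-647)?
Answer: -1505594733872263927/739313313 ≈ -2.0365e+9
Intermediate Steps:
I = -3175/647 (I = -7 - 1354/(-647) = -7 - 1354*(-1/647) = -7 + 1354/647 = -3175/647 ≈ -4.9073)
k(l, T) = -3175/647 + 1828*T*l (k(l, T) = (1828*l)*T - 3175/647 = 1828*T*l - 3175/647 = -3175/647 + 1828*T*l)
(-1505587 + (1426830 + 1269587)/((484 + 302)*226 - 1320315)) + k(667, -1669) = (-1505587 + (1426830 + 1269587)/((484 + 302)*226 - 1320315)) + (-3175/647 + 1828*(-1669)*667) = (-1505587 + 2696417/(786*226 - 1320315)) + (-3175/647 - 2034971644) = (-1505587 + 2696417/(177636 - 1320315)) - 1316626656843/647 = (-1505587 + 2696417/(-1142679)) - 1316626656843/647 = (-1505587 + 2696417*(-1/1142679)) - 1316626656843/647 = (-1505587 - 2696417/1142679) - 1316626656843/647 = -1720405343990/1142679 - 1316626656843/647 = -1505594733872263927/739313313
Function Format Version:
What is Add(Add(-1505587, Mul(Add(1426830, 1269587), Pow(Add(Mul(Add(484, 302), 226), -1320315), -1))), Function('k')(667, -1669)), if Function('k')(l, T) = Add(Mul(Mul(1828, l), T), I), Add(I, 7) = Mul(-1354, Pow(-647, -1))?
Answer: Rational(-1505594733872263927, 739313313) ≈ -2.0365e+9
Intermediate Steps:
I = Rational(-3175, 647) (I = Add(-7, Mul(-1354, Pow(-647, -1))) = Add(-7, Mul(-1354, Rational(-1, 647))) = Add(-7, Rational(1354, 647)) = Rational(-3175, 647) ≈ -4.9073)
Function('k')(l, T) = Add(Rational(-3175, 647), Mul(1828, T, l)) (Function('k')(l, T) = Add(Mul(Mul(1828, l), T), Rational(-3175, 647)) = Add(Mul(1828, T, l), Rational(-3175, 647)) = Add(Rational(-3175, 647), Mul(1828, T, l)))
Add(Add(-1505587, Mul(Add(1426830, 1269587), Pow(Add(Mul(Add(484, 302), 226), -1320315), -1))), Function('k')(667, -1669)) = Add(Add(-1505587, Mul(Add(1426830, 1269587), Pow(Add(Mul(Add(484, 302), 226), -1320315), -1))), Add(Rational(-3175, 647), Mul(1828, -1669, 667))) = Add(Add(-1505587, Mul(2696417, Pow(Add(Mul(786, 226), -1320315), -1))), Add(Rational(-3175, 647), -2034971644)) = Add(Add(-1505587, Mul(2696417, Pow(Add(177636, -1320315), -1))), Rational(-1316626656843, 647)) = Add(Add(-1505587, Mul(2696417, Pow(-1142679, -1))), Rational(-1316626656843, 647)) = Add(Add(-1505587, Mul(2696417, Rational(-1, 1142679))), Rational(-1316626656843, 647)) = Add(Add(-1505587, Rational(-2696417, 1142679)), Rational(-1316626656843, 647)) = Add(Rational(-1720405343990, 1142679), Rational(-1316626656843, 647)) = Rational(-1505594733872263927, 739313313)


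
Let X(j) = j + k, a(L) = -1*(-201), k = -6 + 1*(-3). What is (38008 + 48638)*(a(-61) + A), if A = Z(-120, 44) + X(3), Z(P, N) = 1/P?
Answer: 337904959/20 ≈ 1.6895e+7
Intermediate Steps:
k = -9 (k = -6 - 3 = -9)
a(L) = 201
X(j) = -9 + j (X(j) = j - 9 = -9 + j)
A = -721/120 (A = 1/(-120) + (-9 + 3) = -1/120 - 6 = -721/120 ≈ -6.0083)
(38008 + 48638)*(a(-61) + A) = (38008 + 48638)*(201 - 721/120) = 86646*(23399/120) = 337904959/20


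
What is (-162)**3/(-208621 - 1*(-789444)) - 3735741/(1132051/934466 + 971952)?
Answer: -5889089383384464462/527536688916169109 ≈ -11.163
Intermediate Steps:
(-162)**3/(-208621 - 1*(-789444)) - 3735741/(1132051/934466 + 971952) = -4251528/(-208621 + 789444) - 3735741/(1132051*(1/934466) + 971952) = -4251528/580823 - 3735741/(1132051/934466 + 971952) = -4251528*1/580823 - 3735741/908257229683/934466 = -4251528/580823 - 3735741*934466/908257229683 = -4251528/580823 - 3490922949306/908257229683 = -5889089383384464462/527536688916169109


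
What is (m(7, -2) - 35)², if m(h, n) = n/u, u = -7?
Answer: 59049/49 ≈ 1205.1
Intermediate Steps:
m(h, n) = -n/7 (m(h, n) = n/(-7) = n*(-⅐) = -n/7)
(m(7, -2) - 35)² = (-⅐*(-2) - 35)² = (2/7 - 35)² = (-243/7)² = 59049/49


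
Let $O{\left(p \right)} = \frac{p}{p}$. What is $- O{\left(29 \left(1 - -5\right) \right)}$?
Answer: $-1$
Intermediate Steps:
$O{\left(p \right)} = 1$
$- O{\left(29 \left(1 - -5\right) \right)} = \left(-1\right) 1 = -1$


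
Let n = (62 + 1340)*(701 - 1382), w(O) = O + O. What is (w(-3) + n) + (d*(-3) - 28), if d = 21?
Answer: -954859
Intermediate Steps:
w(O) = 2*O
n = -954762 (n = 1402*(-681) = -954762)
(w(-3) + n) + (d*(-3) - 28) = (2*(-3) - 954762) + (21*(-3) - 28) = (-6 - 954762) + (-63 - 28) = -954768 - 91 = -954859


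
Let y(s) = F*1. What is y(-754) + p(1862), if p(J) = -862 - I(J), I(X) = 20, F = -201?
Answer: -1083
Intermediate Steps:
p(J) = -882 (p(J) = -862 - 1*20 = -862 - 20 = -882)
y(s) = -201 (y(s) = -201*1 = -201)
y(-754) + p(1862) = -201 - 882 = -1083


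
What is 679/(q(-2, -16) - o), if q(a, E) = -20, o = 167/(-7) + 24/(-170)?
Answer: 404005/2379 ≈ 169.82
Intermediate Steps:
o = -14279/595 (o = 167*(-⅐) + 24*(-1/170) = -167/7 - 12/85 = -14279/595 ≈ -23.998)
679/(q(-2, -16) - o) = 679/(-20 - 1*(-14279/595)) = 679/(-20 + 14279/595) = 679/(2379/595) = 679*(595/2379) = 404005/2379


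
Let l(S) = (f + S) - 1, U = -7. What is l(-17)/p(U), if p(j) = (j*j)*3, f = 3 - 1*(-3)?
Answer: -4/49 ≈ -0.081633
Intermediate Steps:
f = 6 (f = 3 + 3 = 6)
l(S) = 5 + S (l(S) = (6 + S) - 1 = 5 + S)
p(j) = 3*j² (p(j) = j²*3 = 3*j²)
l(-17)/p(U) = (5 - 17)/((3*(-7)²)) = -12/(3*49) = -12/147 = -12*1/147 = -4/49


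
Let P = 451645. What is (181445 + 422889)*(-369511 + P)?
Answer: 49636368756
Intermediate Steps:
(181445 + 422889)*(-369511 + P) = (181445 + 422889)*(-369511 + 451645) = 604334*82134 = 49636368756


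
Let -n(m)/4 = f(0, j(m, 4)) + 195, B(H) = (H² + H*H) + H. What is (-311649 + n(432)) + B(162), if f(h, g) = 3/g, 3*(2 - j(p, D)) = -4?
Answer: -1298913/5 ≈ -2.5978e+5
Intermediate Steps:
j(p, D) = 10/3 (j(p, D) = 2 - ⅓*(-4) = 2 + 4/3 = 10/3)
B(H) = H + 2*H² (B(H) = (H² + H²) + H = 2*H² + H = H + 2*H²)
n(m) = -3918/5 (n(m) = -4*(3/(10/3) + 195) = -4*(3*(3/10) + 195) = -4*(9/10 + 195) = -4*1959/10 = -3918/5)
(-311649 + n(432)) + B(162) = (-311649 - 3918/5) + 162*(1 + 2*162) = -1562163/5 + 162*(1 + 324) = -1562163/5 + 162*325 = -1562163/5 + 52650 = -1298913/5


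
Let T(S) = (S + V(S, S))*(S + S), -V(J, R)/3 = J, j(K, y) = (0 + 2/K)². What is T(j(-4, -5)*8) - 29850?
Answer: -29866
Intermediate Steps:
j(K, y) = 4/K² (j(K, y) = (2/K)² = 4/K²)
V(J, R) = -3*J
T(S) = -4*S² (T(S) = (S - 3*S)*(S + S) = (-2*S)*(2*S) = -4*S²)
T(j(-4, -5)*8) - 29850 = -4*((4/(-4)²)*8)² - 29850 = -4*((4*(1/16))*8)² - 29850 = -4*((¼)*8)² - 29850 = -4*2² - 29850 = -4*4 - 29850 = -16 - 29850 = -29866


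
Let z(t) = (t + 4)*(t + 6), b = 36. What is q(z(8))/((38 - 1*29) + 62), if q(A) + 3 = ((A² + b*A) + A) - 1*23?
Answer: 34414/71 ≈ 484.70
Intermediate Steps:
z(t) = (4 + t)*(6 + t)
q(A) = -26 + A² + 37*A (q(A) = -3 + (((A² + 36*A) + A) - 1*23) = -3 + ((A² + 37*A) - 23) = -3 + (-23 + A² + 37*A) = -26 + A² + 37*A)
q(z(8))/((38 - 1*29) + 62) = (-26 + (24 + 8² + 10*8)² + 37*(24 + 8² + 10*8))/((38 - 1*29) + 62) = (-26 + (24 + 64 + 80)² + 37*(24 + 64 + 80))/((38 - 29) + 62) = (-26 + 168² + 37*168)/(9 + 62) = (-26 + 28224 + 6216)/71 = (1/71)*34414 = 34414/71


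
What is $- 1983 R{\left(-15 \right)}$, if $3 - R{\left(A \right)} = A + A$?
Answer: $-65439$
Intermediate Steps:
$R{\left(A \right)} = 3 - 2 A$ ($R{\left(A \right)} = 3 - \left(A + A\right) = 3 - 2 A$)
$- 1983 R{\left(-15 \right)} = - 1983 \left(3 - -30\right) = - 1983 \left(3 + 30\right) = \left(-1983\right) 33 = -65439$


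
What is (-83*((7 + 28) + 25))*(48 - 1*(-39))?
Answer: -433260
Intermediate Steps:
(-83*((7 + 28) + 25))*(48 - 1*(-39)) = (-83*(35 + 25))*(48 + 39) = -83*60*87 = -4980*87 = -433260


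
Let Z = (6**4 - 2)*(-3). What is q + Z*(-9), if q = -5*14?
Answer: 34868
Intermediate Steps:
q = -70
Z = -3882 (Z = (1296 - 2)*(-3) = 1294*(-3) = -3882)
q + Z*(-9) = -70 - 3882*(-9) = -70 + 34938 = 34868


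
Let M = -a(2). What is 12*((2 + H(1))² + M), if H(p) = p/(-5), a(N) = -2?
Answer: 1572/25 ≈ 62.880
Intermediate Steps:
H(p) = -p/5 (H(p) = p*(-⅕) = -p/5)
M = 2 (M = -1*(-2) = 2)
12*((2 + H(1))² + M) = 12*((2 - ⅕*1)² + 2) = 12*((2 - ⅕)² + 2) = 12*((9/5)² + 2) = 12*(81/25 + 2) = 12*(131/25) = 1572/25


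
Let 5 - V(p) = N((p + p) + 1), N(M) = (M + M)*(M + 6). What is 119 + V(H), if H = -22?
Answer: -3058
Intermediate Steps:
N(M) = 2*M*(6 + M) (N(M) = (2*M)*(6 + M) = 2*M*(6 + M))
V(p) = 5 - 2*(1 + 2*p)*(7 + 2*p) (V(p) = 5 - 2*((p + p) + 1)*(6 + ((p + p) + 1)) = 5 - 2*(2*p + 1)*(6 + (2*p + 1)) = 5 - 2*(1 + 2*p)*(6 + (1 + 2*p)) = 5 - 2*(1 + 2*p)*(7 + 2*p))
119 + V(H) = 119 + (-9 - 32*(-22) - 8*(-22)²) = 119 + (-9 + 704 - 8*484) = 119 + (-9 + 704 - 3872) = 119 - 3177 = -3058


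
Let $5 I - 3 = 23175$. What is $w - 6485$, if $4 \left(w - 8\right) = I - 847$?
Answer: $- \frac{110597}{20} \approx -5529.9$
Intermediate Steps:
$I = \frac{23178}{5}$ ($I = \frac{3}{5} + \frac{1}{5} \cdot 23175 = \frac{3}{5} + 4635 = \frac{23178}{5} \approx 4635.6$)
$w = \frac{19103}{20}$ ($w = 8 + \frac{\frac{23178}{5} - 847}{4} = 8 + \frac{1}{4} \cdot \frac{18943}{5} = 8 + \frac{18943}{20} = \frac{19103}{20} \approx 955.15$)
$w - 6485 = \frac{19103}{20} - 6485 = - \frac{110597}{20}$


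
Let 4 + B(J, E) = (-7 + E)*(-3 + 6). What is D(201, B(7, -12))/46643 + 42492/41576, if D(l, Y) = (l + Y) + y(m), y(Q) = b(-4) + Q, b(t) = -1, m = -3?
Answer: 496902173/484807342 ≈ 1.0249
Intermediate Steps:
B(J, E) = -25 + 3*E (B(J, E) = -4 + (-7 + E)*(-3 + 6) = -4 + (-7 + E)*3 = -4 + (-21 + 3*E) = -25 + 3*E)
y(Q) = -1 + Q
D(l, Y) = -4 + Y + l (D(l, Y) = (l + Y) + (-1 - 3) = (Y + l) - 4 = -4 + Y + l)
D(201, B(7, -12))/46643 + 42492/41576 = (-4 + (-25 + 3*(-12)) + 201)/46643 + 42492/41576 = (-4 + (-25 - 36) + 201)*(1/46643) + 42492*(1/41576) = (-4 - 61 + 201)*(1/46643) + 10623/10394 = 136*(1/46643) + 10623/10394 = 136/46643 + 10623/10394 = 496902173/484807342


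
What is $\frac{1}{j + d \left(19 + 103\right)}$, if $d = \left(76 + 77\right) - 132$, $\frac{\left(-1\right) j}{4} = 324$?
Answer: $\frac{1}{1266} \approx 0.00078989$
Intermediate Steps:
$j = -1296$ ($j = \left(-4\right) 324 = -1296$)
$d = 21$ ($d = 153 - 132 = 21$)
$\frac{1}{j + d \left(19 + 103\right)} = \frac{1}{-1296 + 21 \left(19 + 103\right)} = \frac{1}{-1296 + 21 \cdot 122} = \frac{1}{-1296 + 2562} = \frac{1}{1266}$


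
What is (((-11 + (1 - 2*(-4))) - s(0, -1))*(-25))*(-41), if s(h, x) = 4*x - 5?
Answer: 7175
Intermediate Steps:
s(h, x) = -5 + 4*x
(((-11 + (1 - 2*(-4))) - s(0, -1))*(-25))*(-41) = (((-11 + (1 - 2*(-4))) - (-5 + 4*(-1)))*(-25))*(-41) = (((-11 + (1 + 8)) - (-5 - 4))*(-25))*(-41) = (((-11 + 9) - 1*(-9))*(-25))*(-41) = ((-2 + 9)*(-25))*(-41) = (7*(-25))*(-41) = -175*(-41) = 7175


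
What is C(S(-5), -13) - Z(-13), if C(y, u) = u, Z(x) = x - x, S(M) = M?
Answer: -13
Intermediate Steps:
Z(x) = 0
C(S(-5), -13) - Z(-13) = -13 - 1*0 = -13 + 0 = -13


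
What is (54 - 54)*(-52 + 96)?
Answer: 0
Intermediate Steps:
(54 - 54)*(-52 + 96) = 0*44 = 0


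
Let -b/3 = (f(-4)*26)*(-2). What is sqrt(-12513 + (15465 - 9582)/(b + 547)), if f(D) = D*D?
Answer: 2*I*sqrt(28962647142)/3043 ≈ 111.85*I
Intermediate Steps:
f(D) = D**2
b = 2496 (b = -3*(-4)**2*26*(-2) = -3*16*26*(-2) = -1248*(-2) = -3*(-832) = 2496)
sqrt(-12513 + (15465 - 9582)/(b + 547)) = sqrt(-12513 + (15465 - 9582)/(2496 + 547)) = sqrt(-12513 + 5883/3043) = sqrt(-38071176/3043) = 2*I*sqrt(28962647142)/3043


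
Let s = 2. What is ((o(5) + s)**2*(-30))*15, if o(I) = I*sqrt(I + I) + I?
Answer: -134550 - 31500*sqrt(10) ≈ -2.3416e+5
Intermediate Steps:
o(I) = I + sqrt(2)*I**(3/2) (o(I) = I*sqrt(2*I) + I = I*(sqrt(2)*sqrt(I)) + I = sqrt(2)*I**(3/2) + I = I + sqrt(2)*I**(3/2))
((o(5) + s)**2*(-30))*15 = (((5 + sqrt(2)*5**(3/2)) + 2)**2*(-30))*15 = (((5 + sqrt(2)*(5*sqrt(5))) + 2)**2*(-30))*15 = (((5 + 5*sqrt(10)) + 2)**2*(-30))*15 = ((7 + 5*sqrt(10))**2*(-30))*15 = -30*(7 + 5*sqrt(10))**2*15 = -450*(7 + 5*sqrt(10))**2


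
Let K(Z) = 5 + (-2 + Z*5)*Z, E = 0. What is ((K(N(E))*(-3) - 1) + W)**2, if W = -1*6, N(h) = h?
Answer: 484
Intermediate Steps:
K(Z) = 5 + Z*(-2 + 5*Z) (K(Z) = 5 + (-2 + 5*Z)*Z = 5 + Z*(-2 + 5*Z))
W = -6
((K(N(E))*(-3) - 1) + W)**2 = (((5 - 2*0 + 5*0**2)*(-3) - 1) - 6)**2 = (((5 + 0 + 5*0)*(-3) - 1) - 6)**2 = (((5 + 0 + 0)*(-3) - 1) - 6)**2 = ((5*(-3) - 1) - 6)**2 = ((-15 - 1) - 6)**2 = (-16 - 6)**2 = (-22)**2 = 484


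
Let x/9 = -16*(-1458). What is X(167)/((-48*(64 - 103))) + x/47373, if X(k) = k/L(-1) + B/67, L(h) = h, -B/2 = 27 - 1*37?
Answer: 955700393/220063376 ≈ 4.3428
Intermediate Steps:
B = 20 (B = -2*(27 - 1*37) = -2*(27 - 37) = -2*(-10) = 20)
X(k) = 20/67 - k (X(k) = k/(-1) + 20/67 = k*(-1) + 20*(1/67) = -k + 20/67 = 20/67 - k)
x = 209952 (x = 9*(-16*(-1458)) = 9*23328 = 209952)
X(167)/((-48*(64 - 103))) + x/47373 = (20/67 - 1*167)/((-48*(64 - 103))) + 209952/47373 = (20/67 - 167)/((-48*(-39))) + 209952*(1/47373) = -11169/67/1872 + 69984/15791 = -11169/67*1/1872 + 69984/15791 = -1241/13936 + 69984/15791 = 955700393/220063376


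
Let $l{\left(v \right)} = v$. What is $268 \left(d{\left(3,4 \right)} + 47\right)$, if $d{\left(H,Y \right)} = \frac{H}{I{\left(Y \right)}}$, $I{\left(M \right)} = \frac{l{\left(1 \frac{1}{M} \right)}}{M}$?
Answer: $25460$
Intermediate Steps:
$I{\left(M \right)} = \frac{1}{M^{2}}$ ($I{\left(M \right)} = \frac{1 \frac{1}{M}}{M} = \frac{1}{M M} = \frac{1}{M^{2}}$)
$d{\left(H,Y \right)} = H Y^{2}$ ($d{\left(H,Y \right)} = \frac{H}{\frac{1}{Y^{2}}} = H Y^{2}$)
$268 \left(d{\left(3,4 \right)} + 47\right) = 268 \left(3 \cdot 4^{2} + 47\right) = 268 \left(3 \cdot 16 + 47\right) = 268 \left(48 + 47\right) = 268 \cdot 95 = 25460$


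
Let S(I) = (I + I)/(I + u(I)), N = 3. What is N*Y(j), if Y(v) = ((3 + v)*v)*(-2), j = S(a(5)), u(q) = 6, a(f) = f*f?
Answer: -42900/961 ≈ -44.641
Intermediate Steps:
a(f) = f²
S(I) = 2*I/(6 + I) (S(I) = (I + I)/(I + 6) = (2*I)/(6 + I) = 2*I/(6 + I))
j = 50/31 (j = 2*5²/(6 + 5²) = 2*25/(6 + 25) = 2*25/31 = 2*25*(1/31) = 50/31 ≈ 1.6129)
Y(v) = -2*v*(3 + v) (Y(v) = (v*(3 + v))*(-2) = -2*v*(3 + v))
N*Y(j) = 3*(-2*50/31*(3 + 50/31)) = 3*(-2*50/31*143/31) = 3*(-14300/961) = -42900/961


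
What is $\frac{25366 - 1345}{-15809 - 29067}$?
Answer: $- \frac{24021}{44876} \approx -0.53527$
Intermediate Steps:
$\frac{25366 - 1345}{-15809 - 29067} = \frac{24021}{-15809 - 29067} = \frac{24021}{-44876} = 24021 \left(- \frac{1}{44876}\right) = - \frac{24021}{44876}$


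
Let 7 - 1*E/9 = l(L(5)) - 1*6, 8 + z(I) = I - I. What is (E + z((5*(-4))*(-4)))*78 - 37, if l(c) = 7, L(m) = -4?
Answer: 3551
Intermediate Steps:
z(I) = -8 (z(I) = -8 + (I - I) = -8 + 0 = -8)
E = 54 (E = 63 - 9*(7 - 1*6) = 63 - 9*(7 - 6) = 63 - 9*1 = 63 - 9 = 54)
(E + z((5*(-4))*(-4)))*78 - 37 = (54 - 8)*78 - 37 = 46*78 - 37 = 3588 - 37 = 3551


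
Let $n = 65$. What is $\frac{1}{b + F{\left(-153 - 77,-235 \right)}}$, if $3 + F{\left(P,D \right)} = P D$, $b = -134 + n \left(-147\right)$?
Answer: $\frac{1}{44358} \approx 2.2544 \cdot 10^{-5}$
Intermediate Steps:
$b = -9689$ ($b = -134 + 65 \left(-147\right) = -134 - 9555 = -9689$)
$F{\left(P,D \right)} = -3 + D P$ ($F{\left(P,D \right)} = -3 + P D = -3 + D P$)
$\frac{1}{b + F{\left(-153 - 77,-235 \right)}} = \frac{1}{-9689 - \left(3 + 235 \left(-153 - 77\right)\right)} = \frac{1}{-9689 - -54047} = \frac{1}{-9689 + \left(-3 + 54050\right)} = \frac{1}{-9689 + 54047} = \frac{1}{44358}$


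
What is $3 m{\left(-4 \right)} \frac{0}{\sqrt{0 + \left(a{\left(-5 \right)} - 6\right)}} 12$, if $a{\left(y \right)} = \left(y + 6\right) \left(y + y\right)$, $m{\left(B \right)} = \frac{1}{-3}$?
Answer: $0$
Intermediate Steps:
$m{\left(B \right)} = - \frac{1}{3}$
$a{\left(y \right)} = 2 y \left(6 + y\right)$ ($a{\left(y \right)} = \left(6 + y\right) 2 y = 2 y \left(6 + y\right)$)
$3 m{\left(-4 \right)} \frac{0}{\sqrt{0 + \left(a{\left(-5 \right)} - 6\right)}} 12 = 3 - \frac{0 \frac{1}{\sqrt{0 + \left(2 \left(-5\right) \left(6 - 5\right) - 6\right)}}}{3} \cdot 12 = 3 - \frac{0 \frac{1}{\sqrt{0 + \left(2 \left(-5\right) 1 - 6\right)}}}{3} \cdot 12 = 3 - \frac{0 \frac{1}{\sqrt{0 - 16}}}{3} \cdot 12 = 3 - \frac{0 \frac{1}{\sqrt{-16}}}{3} \cdot 12 = 3 - \frac{0 \frac{1}{4 i}}{3} \cdot 12 = 3 - \frac{0 \left(- \frac{i}{4}\right)}{3} \cdot 12 = 3 \left(- \frac{1}{3}\right) 0 \cdot 12 = 3 \cdot 0 \cdot 12 = 3 \cdot 0 = 0$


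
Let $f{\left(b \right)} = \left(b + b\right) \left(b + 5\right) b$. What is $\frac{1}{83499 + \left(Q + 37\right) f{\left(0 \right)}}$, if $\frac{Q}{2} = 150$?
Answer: $\frac{1}{83499} \approx 1.1976 \cdot 10^{-5}$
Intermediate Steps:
$f{\left(b \right)} = 2 b^{2} \left(5 + b\right)$ ($f{\left(b \right)} = 2 b \left(5 + b\right) b = 2 b^{2} \left(5 + b\right)$)
$Q = 300$ ($Q = 2 \cdot 150 = 300$)
$\frac{1}{83499 + \left(Q + 37\right) f{\left(0 \right)}} = \frac{1}{83499 + \left(300 + 37\right) 2 \cdot 0^{2} \left(5 + 0\right)} = \frac{1}{83499 + 337 \cdot 2 \cdot 0 \cdot 5} = \frac{1}{83499 + 337 \cdot 0} = \frac{1}{83499 + 0} = \frac{1}{83499}$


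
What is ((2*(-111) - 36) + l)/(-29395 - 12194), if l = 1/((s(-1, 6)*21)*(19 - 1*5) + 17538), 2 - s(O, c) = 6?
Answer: 4221395/680479218 ≈ 0.0062036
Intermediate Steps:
s(O, c) = -4 (s(O, c) = 2 - 1*6 = 2 - 6 = -4)
l = 1/16362 (l = 1/((-4*21)*(19 - 1*5) + 17538) = 1/(-84*(19 - 5) + 17538) = 1/(-84*14 + 17538) = 1/(-1176 + 17538) = 1/16362 ≈ 6.1117e-5)
((2*(-111) - 36) + l)/(-29395 - 12194) = ((2*(-111) - 36) + 1/16362)/(-29395 - 12194) = ((-222 - 36) + 1/16362)/(-41589) = (-258 + 1/16362)*(-1/41589) = -4221395/16362*(-1/41589) = 4221395/680479218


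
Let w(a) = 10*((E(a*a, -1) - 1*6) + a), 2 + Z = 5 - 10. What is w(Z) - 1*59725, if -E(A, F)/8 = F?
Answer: -59775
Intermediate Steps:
E(A, F) = -8*F
Z = -7 (Z = -2 + (5 - 10) = -2 - 5 = -7)
w(a) = 20 + 10*a (w(a) = 10*((-8*(-1) - 1*6) + a) = 10*((8 - 6) + a) = 10*(2 + a) = 20 + 10*a)
w(Z) - 1*59725 = (20 + 10*(-7)) - 1*59725 = (20 - 70) - 59725 = -50 - 59725 = -59775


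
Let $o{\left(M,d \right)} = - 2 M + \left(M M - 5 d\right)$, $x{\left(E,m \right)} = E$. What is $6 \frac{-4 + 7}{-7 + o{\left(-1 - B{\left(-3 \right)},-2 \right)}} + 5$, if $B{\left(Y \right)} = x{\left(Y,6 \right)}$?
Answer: $11$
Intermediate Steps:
$B{\left(Y \right)} = Y$
$o{\left(M,d \right)} = M^{2} - 5 d - 2 M$ ($o{\left(M,d \right)} = - 2 M + \left(M^{2} - 5 d\right) = M^{2} - 5 d - 2 M$)
$6 \frac{-4 + 7}{-7 + o{\left(-1 - B{\left(-3 \right)},-2 \right)}} + 5 = 6 \frac{-4 + 7}{-7 - \left(-10 - \left(-1 - -3\right)^{2} + 2 \left(-1 - -3\right)\right)} + 5 = 6 \frac{3}{-7 + \left(\left(-1 + 3\right)^{2} + 10 - 2 \left(-1 + 3\right)\right)} + 5 = 6 \frac{3}{-7 + \left(2^{2} + 10 - 4\right)} + 5 = 6 \frac{3}{-7 + \left(4 + 10 - 4\right)} + 5 = 6 \frac{3}{-7 + 10} + 5 = 6 \cdot \frac{3}{3} + 5 = 6 \cdot 3 \cdot \frac{1}{3} + 5 = 6 \cdot 1 + 5 = 6 + 5 = 11$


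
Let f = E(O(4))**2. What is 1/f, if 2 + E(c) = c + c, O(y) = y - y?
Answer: 1/4 ≈ 0.25000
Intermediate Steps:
O(y) = 0
E(c) = -2 + 2*c (E(c) = -2 + (c + c) = -2 + 2*c)
f = 4 (f = (-2 + 2*0)**2 = (-2 + 0)**2 = (-2)**2 = 4)
1/f = 1/4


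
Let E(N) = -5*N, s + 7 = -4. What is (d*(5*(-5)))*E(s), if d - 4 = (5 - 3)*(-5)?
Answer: 8250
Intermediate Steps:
s = -11 (s = -7 - 4 = -11)
d = -6 (d = 4 + (5 - 3)*(-5) = 4 + 2*(-5) = 4 - 10 = -6)
(d*(5*(-5)))*E(s) = (-30*(-5))*(-5*(-11)) = -6*(-25)*55 = 150*55 = 8250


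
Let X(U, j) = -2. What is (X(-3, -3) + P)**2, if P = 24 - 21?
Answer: 1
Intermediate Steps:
P = 3
(X(-3, -3) + P)**2 = (-2 + 3)**2 = 1**2 = 1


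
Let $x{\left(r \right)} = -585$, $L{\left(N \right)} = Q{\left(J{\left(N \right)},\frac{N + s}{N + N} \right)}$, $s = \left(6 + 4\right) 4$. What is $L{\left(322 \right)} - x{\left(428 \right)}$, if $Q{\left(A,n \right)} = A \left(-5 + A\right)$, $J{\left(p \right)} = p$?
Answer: $102659$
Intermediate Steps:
$s = 40$ ($s = 10 \cdot 4 = 40$)
$L{\left(N \right)} = N \left(-5 + N\right)$
$L{\left(322 \right)} - x{\left(428 \right)} = 322 \left(-5 + 322\right) - -585 = 322 \cdot 317 + 585 = 102074 + 585 = 102659$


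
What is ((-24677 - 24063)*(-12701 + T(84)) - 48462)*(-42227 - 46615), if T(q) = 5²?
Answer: -54884791037076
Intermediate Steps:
T(q) = 25
((-24677 - 24063)*(-12701 + T(84)) - 48462)*(-42227 - 46615) = ((-24677 - 24063)*(-12701 + 25) - 48462)*(-42227 - 46615) = (-48740*(-12676) - 48462)*(-88842) = (617828240 - 48462)*(-88842) = 617779778*(-88842) = -54884791037076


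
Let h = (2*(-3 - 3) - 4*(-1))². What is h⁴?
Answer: 16777216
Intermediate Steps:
h = 64 (h = (2*(-6) + 4)² = (-12 + 4)² = (-8)² = 64)
h⁴ = 64⁴ = 16777216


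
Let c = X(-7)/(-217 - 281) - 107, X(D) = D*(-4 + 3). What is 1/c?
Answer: -498/53293 ≈ -0.0093446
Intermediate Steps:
X(D) = -D (X(D) = D*(-1) = -D)
c = -53293/498 (c = (-1*(-7))/(-217 - 281) - 107 = 7/(-498) - 107 = -1/498*7 - 107 = -7/498 - 107 = -53293/498 ≈ -107.01)
1/c = 1/(-53293/498) = -498/53293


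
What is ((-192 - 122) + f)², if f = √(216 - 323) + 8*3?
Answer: (-290 + I*√107)² ≈ 83993.0 - 5999.6*I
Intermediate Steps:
f = 24 + I*√107 (f = √(-107) + 24 = I*√107 + 24 = 24 + I*√107 ≈ 24.0 + 10.344*I)
((-192 - 122) + f)² = ((-192 - 122) + (24 + I*√107))² = (-314 + (24 + I*√107))² = (-290 + I*√107)²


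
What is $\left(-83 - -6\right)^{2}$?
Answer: $5929$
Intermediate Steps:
$\left(-83 - -6\right)^{2} = \left(-83 + \left(-59 + 65\right)\right)^{2} = \left(-83 + 6\right)^{2} = \left(-77\right)^{2} = 5929$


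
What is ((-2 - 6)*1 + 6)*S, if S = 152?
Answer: -304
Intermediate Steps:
((-2 - 6)*1 + 6)*S = ((-2 - 6)*1 + 6)*152 = (-8*1 + 6)*152 = (-8 + 6)*152 = -2*152 = -304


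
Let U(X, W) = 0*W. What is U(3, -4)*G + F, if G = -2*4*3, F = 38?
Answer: 38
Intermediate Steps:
U(X, W) = 0
G = -24 (G = -8*3 = -24)
U(3, -4)*G + F = 0*(-24) + 38 = 0 + 38 = 38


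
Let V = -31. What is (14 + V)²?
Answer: 289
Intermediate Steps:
(14 + V)² = (14 - 31)² = (-17)² = 289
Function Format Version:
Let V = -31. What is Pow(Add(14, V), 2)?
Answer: 289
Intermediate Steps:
Pow(Add(14, V), 2) = Pow(Add(14, -31), 2) = Pow(-17, 2) = 289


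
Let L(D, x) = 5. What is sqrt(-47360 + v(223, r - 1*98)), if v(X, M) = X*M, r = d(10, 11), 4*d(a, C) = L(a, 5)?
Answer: I*sqrt(275741)/2 ≈ 262.56*I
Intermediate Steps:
d(a, C) = 5/4 (d(a, C) = (1/4)*5 = 5/4)
r = 5/4 ≈ 1.2500
v(X, M) = M*X
sqrt(-47360 + v(223, r - 1*98)) = sqrt(-47360 + (5/4 - 1*98)*223) = sqrt(-47360 + (5/4 - 98)*223) = sqrt(-47360 - 387/4*223) = sqrt(-47360 - 86301/4) = sqrt(-275741/4) = I*sqrt(275741)/2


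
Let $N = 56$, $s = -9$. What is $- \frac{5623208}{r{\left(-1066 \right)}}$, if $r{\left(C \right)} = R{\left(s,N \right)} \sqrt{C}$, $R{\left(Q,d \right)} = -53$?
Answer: $- \frac{2811604 i \sqrt{1066}}{28249} \approx - 3249.6 i$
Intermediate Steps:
$r{\left(C \right)} = - 53 \sqrt{C}$
$- \frac{5623208}{r{\left(-1066 \right)}} = - \frac{5623208}{\left(-53\right) \sqrt{-1066}} = - \frac{5623208}{\left(-53\right) i \sqrt{1066}} = - 5623208 \frac{i \sqrt{1066}}{56498} = - \frac{2811604 i \sqrt{1066}}{28249}$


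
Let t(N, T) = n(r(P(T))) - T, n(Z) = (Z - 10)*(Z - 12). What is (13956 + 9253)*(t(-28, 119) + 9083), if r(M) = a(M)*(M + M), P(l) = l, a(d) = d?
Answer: 18602516763956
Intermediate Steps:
r(M) = 2*M² (r(M) = M*(M + M) = M*(2*M) = 2*M²)
n(Z) = (-12 + Z)*(-10 + Z) (n(Z) = (-10 + Z)*(-12 + Z) = (-12 + Z)*(-10 + Z))
t(N, T) = 120 - T - 44*T² + 4*T⁴ (t(N, T) = (120 + (2*T²)² - 44*T²) - T = (120 + 4*T⁴ - 44*T²) - T = (120 - 44*T² + 4*T⁴) - T = 120 - T - 44*T² + 4*T⁴)
(13956 + 9253)*(t(-28, 119) + 9083) = (13956 + 9253)*((120 - 1*119 - 44*119² + 4*119⁴) + 9083) = 23209*((120 - 119 - 44*14161 + 4*200533921) + 9083) = 23209*((120 - 119 - 623084 + 802135684) + 9083) = 23209*(801512601 + 9083) = 23209*801521684 = 18602516763956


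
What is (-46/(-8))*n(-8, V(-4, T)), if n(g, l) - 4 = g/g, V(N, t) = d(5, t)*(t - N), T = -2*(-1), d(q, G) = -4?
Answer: 115/4 ≈ 28.750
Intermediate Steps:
T = 2
V(N, t) = -4*t + 4*N (V(N, t) = -4*(t - N) = -4*t + 4*N)
n(g, l) = 5 (n(g, l) = 4 + g/g = 4 + 1 = 5)
(-46/(-8))*n(-8, V(-4, T)) = (-46/(-8))*5 = -⅛*(-46)*5 = (23/4)*5 = 115/4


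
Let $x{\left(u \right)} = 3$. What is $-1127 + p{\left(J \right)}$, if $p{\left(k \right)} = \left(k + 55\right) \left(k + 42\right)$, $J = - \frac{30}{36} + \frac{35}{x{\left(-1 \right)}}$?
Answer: $\frac{84643}{36} \approx 2351.2$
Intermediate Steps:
$J = \frac{65}{6}$ ($J = - \frac{30}{36} + \frac{35}{3} = \left(-30\right) \frac{1}{36} + 35 \cdot \frac{1}{3} = - \frac{5}{6} + \frac{35}{3} = \frac{65}{6} \approx 10.833$)
$p{\left(k \right)} = \left(42 + k\right) \left(55 + k\right)$ ($p{\left(k \right)} = \left(55 + k\right) \left(42 + k\right) = \left(42 + k\right) \left(55 + k\right)$)
$-1127 + p{\left(J \right)} = -1127 + \left(2310 + \left(\frac{65}{6}\right)^{2} + 97 \cdot \frac{65}{6}\right) = -1127 + \left(2310 + \frac{4225}{36} + \frac{6305}{6}\right) = -1127 + \frac{125215}{36} = \frac{84643}{36}$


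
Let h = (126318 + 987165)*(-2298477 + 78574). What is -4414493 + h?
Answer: -2471828666642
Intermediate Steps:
h = -2471824252149 (h = 1113483*(-2219903) = -2471824252149)
-4414493 + h = -4414493 - 2471824252149 = -2471828666642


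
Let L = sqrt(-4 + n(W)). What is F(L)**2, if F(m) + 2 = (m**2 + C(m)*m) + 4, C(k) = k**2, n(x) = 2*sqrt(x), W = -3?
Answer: 4*(-1 + I*sqrt(3) + sqrt(2)*(-2 + I*sqrt(3))**(3/2))**2 ≈ 155.17 + 60.204*I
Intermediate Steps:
L = sqrt(-4 + 2*I*sqrt(3)) (L = sqrt(-4 + 2*sqrt(-3)) = sqrt(-4 + 2*(I*sqrt(3))) = sqrt(-4 + 2*I*sqrt(3)) ≈ 0.80359 + 2.1554*I)
F(m) = 2 + m**2 + m**3 (F(m) = -2 + ((m**2 + m**2*m) + 4) = -2 + ((m**2 + m**3) + 4) = -2 + (4 + m**2 + m**3) = 2 + m**2 + m**3)
F(L)**2 = (2 + (sqrt(-4 + 2*I*sqrt(3)))**2 + (sqrt(-4 + 2*I*sqrt(3)))**3)**2 = (2 + (-4 + 2*I*sqrt(3)) + (-4 + 2*I*sqrt(3))**(3/2))**2 = (-2 + (-4 + 2*I*sqrt(3))**(3/2) + 2*I*sqrt(3))**2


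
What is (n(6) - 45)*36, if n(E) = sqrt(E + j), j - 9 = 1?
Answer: -1476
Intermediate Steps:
j = 10 (j = 9 + 1 = 10)
n(E) = sqrt(10 + E) (n(E) = sqrt(E + 10) = sqrt(10 + E))
(n(6) - 45)*36 = (sqrt(10 + 6) - 45)*36 = (sqrt(16) - 45)*36 = (4 - 45)*36 = -41*36 = -1476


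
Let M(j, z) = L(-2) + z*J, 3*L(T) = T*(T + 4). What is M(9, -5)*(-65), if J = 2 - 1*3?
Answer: -715/3 ≈ -238.33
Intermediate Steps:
L(T) = T*(4 + T)/3 (L(T) = (T*(T + 4))/3 = (T*(4 + T))/3 = T*(4 + T)/3)
J = -1 (J = 2 - 3 = -1)
M(j, z) = -4/3 - z (M(j, z) = (⅓)*(-2)*(4 - 2) + z*(-1) = (⅓)*(-2)*2 - z = -4/3 - z)
M(9, -5)*(-65) = (-4/3 - 1*(-5))*(-65) = (-4/3 + 5)*(-65) = (11/3)*(-65) = -715/3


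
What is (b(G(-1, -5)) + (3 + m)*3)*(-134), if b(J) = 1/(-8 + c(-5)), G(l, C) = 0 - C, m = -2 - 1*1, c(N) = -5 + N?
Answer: 67/9 ≈ 7.4444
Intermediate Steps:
m = -3 (m = -2 - 1 = -3)
G(l, C) = -C
b(J) = -1/18 (b(J) = 1/(-8 + (-5 - 5)) = 1/(-8 - 10) = 1/(-18) = -1/18)
(b(G(-1, -5)) + (3 + m)*3)*(-134) = (-1/18 + (3 - 3)*3)*(-134) = (-1/18 + 0*3)*(-134) = (-1/18 + 0)*(-134) = -1/18*(-134) = 67/9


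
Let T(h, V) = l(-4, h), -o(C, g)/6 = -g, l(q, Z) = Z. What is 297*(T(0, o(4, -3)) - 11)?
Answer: -3267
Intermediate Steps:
o(C, g) = 6*g (o(C, g) = -(-6)*g = 6*g)
T(h, V) = h
297*(T(0, o(4, -3)) - 11) = 297*(0 - 11) = 297*(-11) = -3267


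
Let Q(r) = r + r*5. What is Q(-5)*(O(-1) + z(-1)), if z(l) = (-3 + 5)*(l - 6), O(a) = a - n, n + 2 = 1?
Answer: 420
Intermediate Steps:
n = -1 (n = -2 + 1 = -1)
O(a) = 1 + a (O(a) = a - 1*(-1) = a + 1 = 1 + a)
z(l) = -12 + 2*l (z(l) = 2*(-6 + l) = -12 + 2*l)
Q(r) = 6*r (Q(r) = r + 5*r = 6*r)
Q(-5)*(O(-1) + z(-1)) = (6*(-5))*((1 - 1) + (-12 + 2*(-1))) = -30*(0 + (-12 - 2)) = -30*(0 - 14) = -30*(-14) = 420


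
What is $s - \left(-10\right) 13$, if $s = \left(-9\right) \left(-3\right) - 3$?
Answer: $154$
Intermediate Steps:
$s = 24$ ($s = 27 - 3 = 24$)
$s - \left(-10\right) 13 = 24 - \left(-10\right) 13 = 24 - -130 = 24 + 130 = 154$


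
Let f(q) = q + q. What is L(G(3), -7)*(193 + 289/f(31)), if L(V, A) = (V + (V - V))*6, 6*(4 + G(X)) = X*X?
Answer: -183825/62 ≈ -2964.9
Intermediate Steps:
f(q) = 2*q
G(X) = -4 + X²/6 (G(X) = -4 + (X*X)/6 = -4 + X²/6)
L(V, A) = 6*V (L(V, A) = (V + 0)*6 = V*6 = 6*V)
L(G(3), -7)*(193 + 289/f(31)) = (6*(-4 + (⅙)*3²))*(193 + 289/((2*31))) = (6*(-4 + (⅙)*9))*(193 + 289/62) = (6*(-4 + 3/2))*(193 + 289*(1/62)) = (6*(-5/2))*(193 + 289/62) = -15*12255/62 = -183825/62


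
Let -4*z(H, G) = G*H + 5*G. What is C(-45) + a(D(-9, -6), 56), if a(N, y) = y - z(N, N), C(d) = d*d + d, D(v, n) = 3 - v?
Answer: 2087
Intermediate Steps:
z(H, G) = -5*G/4 - G*H/4 (z(H, G) = -(G*H + 5*G)/4 = -(5*G + G*H)/4 = -5*G/4 - G*H/4)
C(d) = d + d² (C(d) = d² + d = d + d²)
a(N, y) = y + N*(5 + N)/4 (a(N, y) = y - (-1)*N*(5 + N)/4 = y + N*(5 + N)/4)
C(-45) + a(D(-9, -6), 56) = -45*(1 - 45) + (56 + (3 - 1*(-9))*(5 + (3 - 1*(-9)))/4) = -45*(-44) + (56 + (3 + 9)*(5 + (3 + 9))/4) = 1980 + (56 + (¼)*12*(5 + 12)) = 1980 + (56 + (¼)*12*17) = 1980 + (56 + 51) = 1980 + 107 = 2087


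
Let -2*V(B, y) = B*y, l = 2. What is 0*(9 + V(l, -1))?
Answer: 0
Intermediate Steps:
V(B, y) = -B*y/2
0*(9 + V(l, -1)) = 0*(9 - 1/2*2*(-1)) = 0*(9 + 1) = 0*10 = 0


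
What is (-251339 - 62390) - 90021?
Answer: -403750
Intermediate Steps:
(-251339 - 62390) - 90021 = -313729 - 90021 = -403750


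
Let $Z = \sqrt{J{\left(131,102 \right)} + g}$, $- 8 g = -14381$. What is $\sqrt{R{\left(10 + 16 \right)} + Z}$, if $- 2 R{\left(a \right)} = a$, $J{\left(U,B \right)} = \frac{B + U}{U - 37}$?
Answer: $\frac{\sqrt{-114868 + 47 \sqrt{63622866}}}{94} \approx 5.4247$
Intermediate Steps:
$J{\left(U,B \right)} = \frac{B + U}{-37 + U}$
$g = \frac{14381}{8}$ ($g = \left(- \frac{1}{8}\right) \left(-14381\right) = \frac{14381}{8} \approx 1797.6$)
$R{\left(a \right)} = - \frac{a}{2}$
$Z = \frac{\sqrt{63622866}}{188}$ ($Z = \sqrt{\frac{102 + 131}{-37 + 131} + \frac{14381}{8}} = \sqrt{\frac{1}{94} \cdot 233 + \frac{14381}{8}} = \sqrt{\frac{233}{94} + \frac{14381}{8}} = \sqrt{\frac{676839}{376}} = \frac{\sqrt{63622866}}{188} \approx 42.428$)
$\sqrt{R{\left(10 + 16 \right)} + Z} = \sqrt{- \frac{10 + 16}{2} + \frac{\sqrt{63622866}}{188}} = \sqrt{\left(- \frac{1}{2}\right) 26 + \frac{\sqrt{63622866}}{188}} = \sqrt{-13 + \frac{\sqrt{63622866}}{188}}$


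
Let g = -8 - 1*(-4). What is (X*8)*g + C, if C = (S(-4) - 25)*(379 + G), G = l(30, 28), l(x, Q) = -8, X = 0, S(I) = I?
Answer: -10759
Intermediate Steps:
g = -4 (g = -8 + 4 = -4)
G = -8
C = -10759 (C = (-4 - 25)*(379 - 8) = -29*371 = -10759)
(X*8)*g + C = (0*8)*(-4) - 10759 = 0*(-4) - 10759 = 0 - 10759 = -10759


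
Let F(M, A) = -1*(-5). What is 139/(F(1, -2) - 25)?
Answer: -139/20 ≈ -6.9500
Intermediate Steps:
F(M, A) = 5
139/(F(1, -2) - 25) = 139/(5 - 25) = 139/(-20) = 139*(-1/20) = -139/20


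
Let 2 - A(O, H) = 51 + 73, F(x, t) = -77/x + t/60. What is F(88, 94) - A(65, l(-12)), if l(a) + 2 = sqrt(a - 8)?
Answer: 14723/120 ≈ 122.69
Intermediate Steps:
F(x, t) = -77/x + t/60 (F(x, t) = -77/x + t*(1/60) = -77/x + t/60)
l(a) = -2 + sqrt(-8 + a) (l(a) = -2 + sqrt(a - 8) = -2 + sqrt(-8 + a))
A(O, H) = -122 (A(O, H) = 2 - (51 + 73) = 2 - 1*124 = 2 - 124 = -122)
F(88, 94) - A(65, l(-12)) = (-77/88 + (1/60)*94) - 1*(-122) = (-77*1/88 + 47/30) + 122 = (-7/8 + 47/30) + 122 = 83/120 + 122 = 14723/120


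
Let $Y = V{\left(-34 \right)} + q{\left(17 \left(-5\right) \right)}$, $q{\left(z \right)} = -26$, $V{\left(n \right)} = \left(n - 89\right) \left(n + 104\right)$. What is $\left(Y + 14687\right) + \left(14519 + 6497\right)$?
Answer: $27067$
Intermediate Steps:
$V{\left(n \right)} = \left(-89 + n\right) \left(104 + n\right)$
$Y = -8636$ ($Y = \left(-9256 + \left(-34\right)^{2} + 15 \left(-34\right)\right) - 26 = \left(-9256 + 1156 - 510\right) - 26 = -8610 - 26 = -8636$)
$\left(Y + 14687\right) + \left(14519 + 6497\right) = \left(-8636 + 14687\right) + \left(14519 + 6497\right) = 6051 + 21016 = 27067$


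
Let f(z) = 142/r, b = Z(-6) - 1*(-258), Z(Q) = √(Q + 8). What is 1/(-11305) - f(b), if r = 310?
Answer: -160562/350455 ≈ -0.45815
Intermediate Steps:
Z(Q) = √(8 + Q)
b = 258 + √2 (b = √(8 - 6) - 1*(-258) = √2 + 258 = 258 + √2 ≈ 259.41)
f(z) = 71/155 (f(z) = 142/310 = 142*(1/310) = 71/155)
1/(-11305) - f(b) = 1/(-11305) - 1*71/155 = -1/11305 - 71/155 = -160562/350455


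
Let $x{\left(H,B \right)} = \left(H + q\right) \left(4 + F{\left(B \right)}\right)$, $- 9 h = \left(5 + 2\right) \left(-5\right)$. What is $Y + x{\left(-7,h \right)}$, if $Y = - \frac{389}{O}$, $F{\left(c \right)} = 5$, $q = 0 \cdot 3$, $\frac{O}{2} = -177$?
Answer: $- \frac{21913}{354} \approx -61.901$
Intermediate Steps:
$O = -354$ ($O = 2 \left(-177\right) = -354$)
$q = 0$
$h = \frac{35}{9}$ ($h = - \frac{\left(5 + 2\right) \left(-5\right)}{9} = - \frac{7 \left(-5\right)}{9} = \left(- \frac{1}{9}\right) \left(-35\right) = \frac{35}{9} \approx 3.8889$)
$x{\left(H,B \right)} = 9 H$ ($x{\left(H,B \right)} = \left(H + 0\right) \left(4 + 5\right) = H 9 = 9 H$)
$Y = \frac{389}{354}$ ($Y = - \frac{389}{-354} = \left(-389\right) \left(- \frac{1}{354}\right) = \frac{389}{354} \approx 1.0989$)
$Y + x{\left(-7,h \right)} = \frac{389}{354} + 9 \left(-7\right) = \frac{389}{354} - 63 = - \frac{21913}{354}$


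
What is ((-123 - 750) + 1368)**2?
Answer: 245025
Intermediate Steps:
((-123 - 750) + 1368)**2 = (-873 + 1368)**2 = 495**2 = 245025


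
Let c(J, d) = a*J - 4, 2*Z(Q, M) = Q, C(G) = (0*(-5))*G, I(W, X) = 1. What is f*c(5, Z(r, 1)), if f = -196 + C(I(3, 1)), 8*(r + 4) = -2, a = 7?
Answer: -6076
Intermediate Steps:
r = -17/4 (r = -4 + (1/8)*(-2) = -4 - 1/4 = -17/4 ≈ -4.2500)
C(G) = 0 (C(G) = 0*G = 0)
Z(Q, M) = Q/2
c(J, d) = -4 + 7*J (c(J, d) = 7*J - 4 = -4 + 7*J)
f = -196 (f = -196 + 0 = -196)
f*c(5, Z(r, 1)) = -196*(-4 + 7*5) = -196*(-4 + 35) = -196*31 = -6076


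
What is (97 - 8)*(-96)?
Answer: -8544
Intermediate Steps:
(97 - 8)*(-96) = 89*(-96) = -8544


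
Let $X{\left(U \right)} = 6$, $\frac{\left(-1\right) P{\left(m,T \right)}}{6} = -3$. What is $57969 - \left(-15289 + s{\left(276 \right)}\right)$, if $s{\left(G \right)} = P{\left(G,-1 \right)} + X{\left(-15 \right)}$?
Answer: $73234$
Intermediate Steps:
$P{\left(m,T \right)} = 18$ ($P{\left(m,T \right)} = \left(-6\right) \left(-3\right) = 18$)
$s{\left(G \right)} = 24$ ($s{\left(G \right)} = 18 + 6 = 24$)
$57969 - \left(-15289 + s{\left(276 \right)}\right) = 57969 + \left(15289 - 24\right) = 57969 + 15265 = 73234$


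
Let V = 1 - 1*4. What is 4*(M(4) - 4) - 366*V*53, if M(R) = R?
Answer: 58194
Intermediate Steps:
V = -3 (V = 1 - 4 = -3)
4*(M(4) - 4) - 366*V*53 = 4*(4 - 4) - (-1098)*53 = 4*0 - 366*(-159) = 0 + 58194 = 58194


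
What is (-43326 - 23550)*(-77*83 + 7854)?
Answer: -97839588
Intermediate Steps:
(-43326 - 23550)*(-77*83 + 7854) = -66876*(-6391 + 7854) = -66876*1463 = -97839588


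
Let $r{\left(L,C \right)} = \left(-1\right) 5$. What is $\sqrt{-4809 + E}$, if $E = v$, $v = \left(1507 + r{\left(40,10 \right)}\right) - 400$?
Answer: $i \sqrt{3707} \approx 60.885 i$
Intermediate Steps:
$r{\left(L,C \right)} = -5$
$v = 1102$ ($v = \left(1507 - 5\right) - 400 = 1502 - 400 = 1102$)
$E = 1102$
$\sqrt{-4809 + E} = \sqrt{-4809 + 1102} = \sqrt{-3707} = i \sqrt{3707}$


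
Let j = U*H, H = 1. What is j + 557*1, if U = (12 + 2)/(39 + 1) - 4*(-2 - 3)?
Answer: 11547/20 ≈ 577.35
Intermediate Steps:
U = 407/20 (U = 14/40 - 4*(-5) = 14*(1/40) - 1*(-20) = 7/20 + 20 = 407/20 ≈ 20.350)
j = 407/20 (j = (407/20)*1 = 407/20 ≈ 20.350)
j + 557*1 = 407/20 + 557*1 = 407/20 + 557 = 11547/20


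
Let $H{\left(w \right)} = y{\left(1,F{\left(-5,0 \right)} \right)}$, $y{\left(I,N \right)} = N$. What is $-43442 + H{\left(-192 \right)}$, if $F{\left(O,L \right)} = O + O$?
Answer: $-43452$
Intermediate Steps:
$F{\left(O,L \right)} = 2 O$
$H{\left(w \right)} = -10$ ($H{\left(w \right)} = 2 \left(-5\right) = -10$)
$-43442 + H{\left(-192 \right)} = -43442 - 10 = -43452$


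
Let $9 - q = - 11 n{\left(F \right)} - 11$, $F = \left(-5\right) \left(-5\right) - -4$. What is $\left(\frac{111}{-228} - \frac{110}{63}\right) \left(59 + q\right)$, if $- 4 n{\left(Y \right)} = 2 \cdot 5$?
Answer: $- \frac{1101173}{9576} \approx -114.99$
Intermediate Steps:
$F = 29$ ($F = 25 + 4 = 29$)
$n{\left(Y \right)} = - \frac{5}{2}$ ($n{\left(Y \right)} = - \frac{2 \cdot 5}{4} = \left(- \frac{1}{4}\right) 10 = - \frac{5}{2}$)
$q = - \frac{15}{2}$ ($q = 9 - \left(\left(-11\right) \left(- \frac{5}{2}\right) - 11\right) = 9 - \left(\frac{55}{2} - 11\right) = 9 - \frac{33}{2} = - \frac{15}{2} \approx -7.5$)
$\left(\frac{111}{-228} - \frac{110}{63}\right) \left(59 + q\right) = \left(\frac{111}{-228} - \frac{110}{63}\right) \left(59 - \frac{15}{2}\right) = \left(111 \left(- \frac{1}{228}\right) - \frac{110}{63}\right) \frac{103}{2} = \left(- \frac{37}{76} - \frac{110}{63}\right) \frac{103}{2} = \left(- \frac{10691}{4788}\right) \frac{103}{2} = - \frac{1101173}{9576}$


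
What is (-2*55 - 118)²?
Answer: 51984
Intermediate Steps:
(-2*55 - 118)² = (-110 - 118)² = (-228)² = 51984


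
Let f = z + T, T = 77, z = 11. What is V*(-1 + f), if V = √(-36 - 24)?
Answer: 174*I*√15 ≈ 673.9*I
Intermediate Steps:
V = 2*I*√15 (V = √(-60) = 2*I*√15 ≈ 7.746*I)
f = 88 (f = 11 + 77 = 88)
V*(-1 + f) = (2*I*√15)*(-1 + 88) = (2*I*√15)*87 = 174*I*√15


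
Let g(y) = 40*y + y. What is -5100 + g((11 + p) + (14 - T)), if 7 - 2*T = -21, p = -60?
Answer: -7109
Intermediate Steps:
T = 14 (T = 7/2 - ½*(-21) = 7/2 + 21/2 = 14)
g(y) = 41*y
-5100 + g((11 + p) + (14 - T)) = -5100 + 41*((11 - 60) + (14 - 1*14)) = -5100 + 41*(-49 + (14 - 14)) = -5100 + 41*(-49 + 0) = -5100 + 41*(-49) = -5100 - 2009 = -7109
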